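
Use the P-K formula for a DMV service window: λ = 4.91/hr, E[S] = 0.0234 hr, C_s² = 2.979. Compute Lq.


ρ = λ·E[S] = 4.91·0.0234 = 0.1149
Lq = ρ²(1+C_s²)/(2(1−ρ)) = 0.01320·(1+2.979)/(2·0.8851)
= 0.01320·3.9790/1.7702 = 0.02967

Final: 0.02967


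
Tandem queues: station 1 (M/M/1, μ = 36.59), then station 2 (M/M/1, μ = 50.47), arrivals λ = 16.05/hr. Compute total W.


Each node sees arrival rate λ = 16.05/hr (tandem ⇒ throughput preserved).
W₁ = 1/(μ₁−λ) = 1/(36.59−16.05) = 0.04869 hr
W₂ = 1/(μ₂−λ) = 1/(50.47−16.05) = 0.02905 hr
W_total = W₁ + W₂ = 0.04869 + 0.02905 = 0.07774 hr

Final: 0.07774 hr


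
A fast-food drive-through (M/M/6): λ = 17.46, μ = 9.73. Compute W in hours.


a = 1.7945; ρ = 0.2991; P₀ = 0.166092
Lq = P₀·a^c·ρ/(c!(1−ρ)²) = 0.004689
Wq = Lq/λ = 0.004689/17.46 = 0.0002685 hr
W = Wq + 1/μ = 0.0002685 + 0.10277 = 0.10304 hr

Final: 0.10304 hr


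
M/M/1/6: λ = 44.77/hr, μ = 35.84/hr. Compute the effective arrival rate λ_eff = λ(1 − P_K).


ρ = 1.2492; P_K = (1−ρ)ρ^6/(1−ρ^7) = 0.252710
λ_eff = λ(1 − P_K) = 44.77·(1 − 0.252710) = 44.77·0.747290 = 33.4562 /hr

Final: 33.4562 /hr


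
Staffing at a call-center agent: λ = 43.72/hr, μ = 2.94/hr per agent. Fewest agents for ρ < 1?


Stability requires cμ > λ ⇔ c > λ/μ.
λ/μ = 43.72/2.94 = 14.8707
Minimum integer c = ⌊14.8707⌋ + 1 = 15
Check: 15·2.94 = 44.10 > 43.72, while 14·2.94 = 41.16 ≤ 43.72

Final: 15 servers


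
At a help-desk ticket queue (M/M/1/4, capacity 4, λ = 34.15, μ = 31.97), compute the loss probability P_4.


ρ = λ/μ = 34.15/31.97 = 1.0682
P_K = (1−ρ)ρ^K/(1−ρ^(K+1)) = (-0.06819·1.301944)/(1 − 1.390722)
= -0.088778/-0.390722 = 0.227216

Final: 0.227216


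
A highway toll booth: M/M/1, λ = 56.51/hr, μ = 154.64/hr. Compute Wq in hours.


ρ = 56.51/154.64 = 0.3654
Wq = ρ/(μ−λ) = 0.3654/(154.64 − 56.51) = 0.3654/98.13 = 0.003724 hr

Final: 0.003724 hr


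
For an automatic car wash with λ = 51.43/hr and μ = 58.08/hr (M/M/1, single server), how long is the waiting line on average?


ρ = 51.43/58.08 = 0.8855
Lq = ρ²/(1−ρ) = 0.7841/0.1145 = 6.8483

Final: 6.8483


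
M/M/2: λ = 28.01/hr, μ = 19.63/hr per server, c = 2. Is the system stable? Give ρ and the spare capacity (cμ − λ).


Total capacity cμ = 2·19.63 = 39.26/hr
ρ = λ/(cμ) = 28.01/39.26 = 0.7134
Stable ⇔ ρ < 1: YES
Spare capacity = cμ − λ = 39.26 − 28.01 = 11.25/hr

Final: ρ = 0.7134; stable; margin = 11.25/hr


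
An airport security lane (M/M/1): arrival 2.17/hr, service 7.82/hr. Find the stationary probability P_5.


ρ = 2.17/7.82 = 0.2775
P_n = (1−ρ)·ρ^n = (1 − 0.2775)·0.2775^5 = 0.7225·0.001645 = 0.001189

Final: 0.001189


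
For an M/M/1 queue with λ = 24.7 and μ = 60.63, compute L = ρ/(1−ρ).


ρ = λ/μ = 24.7/60.63 = 0.4074
L = ρ/(1−ρ) = 0.4074/(1 − 0.4074) = 0.4074/0.5926 = 0.6874

Final: 0.6874


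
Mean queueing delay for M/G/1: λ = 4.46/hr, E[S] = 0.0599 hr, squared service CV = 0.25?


ρ = λ·E[S] = 4.46·0.0599 = 0.2672
E[S²] = E[S]²(1+C_s²) = 0.0599²·(1+0.25) = 0.004485
Wq = λ·E[S²]/(2(1−ρ)) = 4.46·0.004485/(2·0.7328) = 0.01365 hr

Final: 0.01365 hr


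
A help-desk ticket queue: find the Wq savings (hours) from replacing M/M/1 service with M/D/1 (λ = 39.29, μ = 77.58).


ρ = 39.29/77.58 = 0.5064
Wq(M/M/1) = ρ/(μ−λ) = 0.5064/38.29 = 0.01323 hr
Wq(M/D/1) = ρ/(2(μ−λ)) = 0.006613 hr
Savings = 0.01323 − 0.006613 = 0.006613 hr

Final: 0.006613 hr


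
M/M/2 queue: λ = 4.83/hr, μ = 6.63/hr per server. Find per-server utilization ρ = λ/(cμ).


ρ = λ/(cμ) = 4.83/(2·6.63) = 4.83/13.26 = 0.3643

Final: 0.3643


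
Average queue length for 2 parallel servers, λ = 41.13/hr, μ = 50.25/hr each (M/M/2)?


a = λ/μ = 0.8185; ρ = a/2 = 0.4093
P₀ = 0.419191
Lq = P₀·a^c·ρ / (c!·(1−ρ)²) = 0.419191·0.66995·0.4093/(2·0.34898)
= 0.16467

Final: 0.16467


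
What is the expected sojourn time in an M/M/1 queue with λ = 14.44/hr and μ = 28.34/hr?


W = 1/(μ−λ) = 1/(28.34 − 14.44) = 1/13.90 = 0.07194 hr

Final: 0.07194 hr


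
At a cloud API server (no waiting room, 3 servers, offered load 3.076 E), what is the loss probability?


B(c,a) = (a^c/c!) / Σ_{k=0}^{c} a^k/k!
a^3/3! = 4.850737
Σ terms (k=0..3): 1.00000 + 3.07600 + 4.73089 + 4.85074 = 13.657625
B = 4.850737/13.657625 = 0.355167

Final: 0.355167


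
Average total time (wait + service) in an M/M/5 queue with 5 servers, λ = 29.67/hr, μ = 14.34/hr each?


a = 2.0690; ρ = 0.4138; P₀ = 0.125182
Lq = P₀·a^c·ρ/(c!(1−ρ)²) = 0.04763
Wq = Lq/λ = 0.04763/29.67 = 0.001605 hr
W = Wq + 1/μ = 0.001605 + 0.06974 = 0.07134 hr

Final: 0.07134 hr


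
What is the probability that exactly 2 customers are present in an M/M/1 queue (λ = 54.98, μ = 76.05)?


ρ = 54.98/76.05 = 0.7229
P_n = (1−ρ)·ρ^n = (1 − 0.7229)·0.7229^2 = 0.2771·0.522650 = 0.144803

Final: 0.144803


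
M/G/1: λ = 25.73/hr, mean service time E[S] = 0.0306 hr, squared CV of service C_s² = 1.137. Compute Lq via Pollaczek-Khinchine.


ρ = λ·E[S] = 25.73·0.0306 = 0.7873
Lq = ρ²(1+C_s²)/(2(1−ρ)) = 0.6199·(1+1.137)/(2·0.2127)
= 0.6199·2.1370/0.4253 = 3.11463

Final: 3.11463


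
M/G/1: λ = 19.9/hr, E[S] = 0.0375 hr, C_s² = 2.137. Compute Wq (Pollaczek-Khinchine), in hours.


ρ = λ·E[S] = 19.9·0.0375 = 0.7462
E[S²] = E[S]²(1+C_s²) = 0.0375²·(1+2.137) = 0.004411
Wq = λ·E[S²]/(2(1−ρ)) = 19.9·0.004411/(2·0.2538) = 0.17298 hr

Final: 0.17298 hr


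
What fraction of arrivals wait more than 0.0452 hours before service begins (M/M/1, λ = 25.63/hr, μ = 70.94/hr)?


ρ = 25.63/70.94 = 0.3613
P(Wq > t) = ρ·e^{−(μ−λ)t} = 0.3613·e^{−2.0480}
= 0.3613·0.128991 = 0.046603

Final: 0.046603


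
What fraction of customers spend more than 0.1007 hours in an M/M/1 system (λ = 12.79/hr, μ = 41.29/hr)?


W ~ Exponential(μ−λ) for M/M/1.
μ − λ = 41.29 − 12.79 = 28.5000
P(W > t) = e^{−(μ−λ)t} = e^{−2.8699} = 0.056702

Final: 0.056702


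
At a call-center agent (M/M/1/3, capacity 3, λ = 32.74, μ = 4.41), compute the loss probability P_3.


ρ = λ/μ = 32.74/4.41 = 7.4240
P_K = (1−ρ)ρ^K/(1−ρ^(K+1)) = (-6.4240·409.185520)/(1 − 3037.808147)
= -2628.622627/-3036.808147 = 0.865587

Final: 0.865587


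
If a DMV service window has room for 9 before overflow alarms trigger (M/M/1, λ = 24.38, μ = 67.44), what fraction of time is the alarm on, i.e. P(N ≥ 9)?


ρ = 24.38/67.44 = 0.3615
P(N ≥ n) = ρ^n = 0.3615^9 = 0.0001054

Final: 0.0001054


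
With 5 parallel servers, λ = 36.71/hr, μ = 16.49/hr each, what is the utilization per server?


ρ = λ/(cμ) = 36.71/(5·16.49) = 36.71/82.45 = 0.4452

Final: 0.4452


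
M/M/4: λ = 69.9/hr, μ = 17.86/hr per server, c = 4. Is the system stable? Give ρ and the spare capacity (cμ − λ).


Total capacity cμ = 4·17.86 = 71.44/hr
ρ = λ/(cμ) = 69.9/71.44 = 0.9784
Stable ⇔ ρ < 1: YES
Spare capacity = cμ − λ = 71.44 − 69.9 = 1.54/hr

Final: ρ = 0.9784; stable; margin = 1.54/hr


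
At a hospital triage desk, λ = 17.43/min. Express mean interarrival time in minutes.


Mean interarrival time = 1/λ = 1/17.43 minute = 0.05737 minute
In minutes: 0.05737 × 1 = 0.05737 min

Final: 0.05737 min


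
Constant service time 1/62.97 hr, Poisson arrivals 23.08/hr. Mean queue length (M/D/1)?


ρ = 23.08/62.97 = 0.3665
M/D/1: Lq = ρ²/(2(1−ρ)) = 0.1343/(2·0.6335) = 0.10603

Final: 0.10603


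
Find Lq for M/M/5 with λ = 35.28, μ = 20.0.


a = λ/μ = 1.7640; ρ = a/5 = 0.3528
P₀ = 0.170705
Lq = P₀·a^c·ρ / (c!·(1−ρ)²) = 0.170705·17.08020·0.3528/(120·0.41887)
= 0.02046

Final: 0.02046


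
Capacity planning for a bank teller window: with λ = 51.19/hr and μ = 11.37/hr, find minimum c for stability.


Stability requires cμ > λ ⇔ c > λ/μ.
λ/μ = 51.19/11.37 = 4.5022
Minimum integer c = ⌊4.5022⌋ + 1 = 5
Check: 5·11.37 = 56.85 > 51.19, while 4·11.37 = 45.48 ≤ 51.19

Final: 5 servers


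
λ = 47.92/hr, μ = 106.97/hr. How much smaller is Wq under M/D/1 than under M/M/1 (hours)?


ρ = 47.92/106.97 = 0.4480
Wq(M/M/1) = ρ/(μ−λ) = 0.4480/59.05 = 0.007586 hr
Wq(M/D/1) = ρ/(2(μ−λ)) = 0.003793 hr
Savings = 0.007586 − 0.003793 = 0.003793 hr

Final: 0.003793 hr


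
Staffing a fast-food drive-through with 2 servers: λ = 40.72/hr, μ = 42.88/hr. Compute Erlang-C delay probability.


a = λ/μ = 0.9496; ρ = a/2 = 0.4748
P₀ = 0.356104 (from M/M/c formula)
C(c,a) = [a^c/(c!(1−ρ))]·P₀ = [0.90179/(2·0.5252)]·0.356104
= 0.85854·0.356104 = 0.305731

Final: 0.305731


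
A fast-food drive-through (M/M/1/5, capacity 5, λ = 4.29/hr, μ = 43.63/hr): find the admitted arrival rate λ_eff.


ρ = 0.09833; P_K = (1−ρ)ρ^5/(1−ρ^6) = 0.000008287
λ_eff = λ(1 − P_K) = 4.29·(1 − 0.000008287) = 4.29·0.999992 = 4.2900 /hr

Final: 4.2900 /hr


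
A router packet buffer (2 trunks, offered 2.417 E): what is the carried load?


B(2,2.417) = 0.460866 (Erlang-B)
Carried load = a(1 − B) = 2.417·(1 − 0.460866) = 2.417·0.539134 = 1.3031 E

Final: 1.3031 Erlangs


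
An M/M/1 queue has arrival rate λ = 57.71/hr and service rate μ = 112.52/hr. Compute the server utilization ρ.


ρ = λ/μ = 57.71/112.52 = 0.5129

Final: 0.5129


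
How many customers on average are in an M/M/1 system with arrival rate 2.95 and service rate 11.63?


ρ = λ/μ = 2.95/11.63 = 0.2537
L = ρ/(1−ρ) = 0.2537/(1 − 0.2537) = 0.2537/0.7463 = 0.3399

Final: 0.3399


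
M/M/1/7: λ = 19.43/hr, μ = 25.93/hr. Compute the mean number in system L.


ρ = 19.43/25.93 = 0.7493
L = ρ[1 − (K+1)ρ^K + Kρ^(K+1)] / [(1−ρ)(1−ρ^(K+1))]
Numerator: 0.7493·(1 − 8·0.132645 + 7·0.099394) = 0.475521
Denominator: (0.2507)·(0.900606) = 0.225759
L = 0.475521/0.225759 = 2.1063

Final: 2.1063


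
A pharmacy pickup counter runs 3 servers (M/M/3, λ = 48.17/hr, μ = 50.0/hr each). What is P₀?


a = λ/μ = 48.17/50.0 = 0.9634; ρ = a/c = 0.3211
Σ_{k=0}^{2} a^k/k! (terms k=0..2) = 1.00000 + 0.96340 + 0.46407 = 2.42747
Tail: a^3/(3!(1−ρ)) = 0.89417/(6·0.6789) = 0.21953
P₀ = 1/(2.42747 + 0.21953) = 1/2.64699 = 0.377787

Final: 0.377787


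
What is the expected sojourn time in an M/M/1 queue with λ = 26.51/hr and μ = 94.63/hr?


W = 1/(μ−λ) = 1/(94.63 − 26.51) = 1/68.12 = 0.01468 hr

Final: 0.01468 hr


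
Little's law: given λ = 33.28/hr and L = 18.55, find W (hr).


W = L/λ = 18.55/33.28 = 0.5574 hr

Final: 0.5574 hr


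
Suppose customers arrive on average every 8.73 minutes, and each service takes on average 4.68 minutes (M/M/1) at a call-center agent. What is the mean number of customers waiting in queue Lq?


λ = 60/8.73 = 6.8729 /hr
μ = 60/4.68 = 12.8205 /hr
ρ = λ/μ = 6.8729/12.8205 = 0.5361
Lq = ρ²/(1−ρ) = 0.2874/0.4639 = 0.6195

Final: 0.6195


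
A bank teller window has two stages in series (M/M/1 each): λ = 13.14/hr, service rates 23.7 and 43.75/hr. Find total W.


Each node sees arrival rate λ = 13.14/hr (tandem ⇒ throughput preserved).
W₁ = 1/(μ₁−λ) = 1/(23.7−13.14) = 0.09470 hr
W₂ = 1/(μ₂−λ) = 1/(43.75−13.14) = 0.03267 hr
W_total = W₁ + W₂ = 0.09470 + 0.03267 = 0.12737 hr

Final: 0.12737 hr


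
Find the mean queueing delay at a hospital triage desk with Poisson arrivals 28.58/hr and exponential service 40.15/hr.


ρ = 28.58/40.15 = 0.7118
Wq = ρ/(μ−λ) = 0.7118/(40.15 − 28.58) = 0.7118/11.57 = 0.06152 hr

Final: 0.06152 hr


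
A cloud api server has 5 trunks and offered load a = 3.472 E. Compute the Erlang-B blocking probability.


B(c,a) = (a^c/c!) / Σ_{k=0}^{c} a^k/k!
a^5/5! = 4.204529
Σ terms (k=0..5): 1.00000 + 3.47200 + 6.02739 + 6.97570 + 6.05491 + 4.20453 = 27.734532
B = 4.204529/27.734532 = 0.151599

Final: 0.151599


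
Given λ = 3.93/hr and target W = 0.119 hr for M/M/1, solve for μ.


W = 1/(μ−λ) ⇒ μ − λ = 1/W = 1/0.119 = 8.4034
μ = λ + 1/W = 3.93 + 8.4034 = 12.3334 per hr

Final: 12.3334 /hr


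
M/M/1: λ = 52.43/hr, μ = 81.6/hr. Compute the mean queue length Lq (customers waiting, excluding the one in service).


ρ = 52.43/81.6 = 0.6425
Lq = ρ²/(1−ρ) = 0.4128/0.3575 = 1.1549

Final: 1.1549


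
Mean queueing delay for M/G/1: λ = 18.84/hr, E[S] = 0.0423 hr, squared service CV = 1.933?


ρ = λ·E[S] = 18.84·0.0423 = 0.7969
E[S²] = E[S]²(1+C_s²) = 0.0423²·(1+1.933) = 0.005248
Wq = λ·E[S²]/(2(1−ρ)) = 18.84·0.005248/(2·0.2031) = 0.24345 hr

Final: 0.24345 hr


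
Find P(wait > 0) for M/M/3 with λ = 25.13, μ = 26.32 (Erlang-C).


a = λ/μ = 0.9548; ρ = a/3 = 0.3183
P₀ = 0.381187 (from M/M/c formula)
C(c,a) = [a^c/(c!(1−ρ))]·P₀ = [0.87040/(6·0.6817)]·0.381187
= 0.21279·0.381187 = 0.081113

Final: 0.081113


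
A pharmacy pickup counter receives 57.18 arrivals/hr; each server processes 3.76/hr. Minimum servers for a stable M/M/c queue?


Stability requires cμ > λ ⇔ c > λ/μ.
λ/μ = 57.18/3.76 = 15.2074
Minimum integer c = ⌊15.2074⌋ + 1 = 16
Check: 16·3.76 = 60.16 > 57.18, while 15·3.76 = 56.40 ≤ 57.18

Final: 16 servers


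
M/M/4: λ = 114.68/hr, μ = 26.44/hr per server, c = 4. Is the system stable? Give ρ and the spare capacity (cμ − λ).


Total capacity cμ = 4·26.44 = 105.76/hr
ρ = λ/(cμ) = 114.68/105.76 = 1.0843
Stable ⇔ ρ < 1: NO
Spare capacity = cμ − λ = 105.76 − 114.68 = -8.92/hr

Final: ρ = 1.0843; unstable; margin = -8.92/hr


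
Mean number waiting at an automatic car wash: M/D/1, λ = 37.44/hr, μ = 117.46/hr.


ρ = 37.44/117.46 = 0.3187
M/D/1: Lq = ρ²/(2(1−ρ)) = 0.1016/(2·0.6813) = 0.07457

Final: 0.07457


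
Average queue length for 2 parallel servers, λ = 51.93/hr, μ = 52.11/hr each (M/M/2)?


a = λ/μ = 0.9965; ρ = a/2 = 0.4983
P₀ = 0.334870
Lq = P₀·a^c·ρ / (c!·(1−ρ)²) = 0.334870·0.99310·0.4983/(2·0.25173)
= 0.32913

Final: 0.32913


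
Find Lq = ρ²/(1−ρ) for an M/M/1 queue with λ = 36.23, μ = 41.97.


ρ = 36.23/41.97 = 0.8632
Lq = ρ²/(1−ρ) = 0.7452/0.1368 = 5.4486

Final: 5.4486


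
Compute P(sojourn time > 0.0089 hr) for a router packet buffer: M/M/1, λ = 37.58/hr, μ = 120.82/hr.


W ~ Exponential(μ−λ) for M/M/1.
μ − λ = 120.82 − 37.58 = 83.2400
P(W > t) = e^{−(μ−λ)t} = e^{−0.7408} = 0.476715

Final: 0.476715


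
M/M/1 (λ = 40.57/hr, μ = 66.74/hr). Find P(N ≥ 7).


ρ = 40.57/66.74 = 0.6079
P(N ≥ n) = ρ^n = 0.6079^7 = 0.030671

Final: 0.030671


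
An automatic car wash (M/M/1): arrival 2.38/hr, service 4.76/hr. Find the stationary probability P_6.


ρ = 2.38/4.76 = 0.5000
P_n = (1−ρ)·ρ^n = (1 − 0.5000)·0.5000^6 = 0.5000·0.015625 = 0.007812

Final: 0.007812


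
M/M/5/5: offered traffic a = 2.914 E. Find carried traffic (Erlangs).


B(5,2.914) = 0.102760 (Erlang-B)
Carried load = a(1 − B) = 2.914·(1 − 0.102760) = 2.914·0.897240 = 2.6146 E

Final: 2.6146 Erlangs


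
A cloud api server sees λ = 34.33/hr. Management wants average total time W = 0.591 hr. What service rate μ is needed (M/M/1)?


W = 1/(μ−λ) ⇒ μ − λ = 1/W = 1/0.591 = 1.6920
μ = λ + 1/W = 34.33 + 1.6920 = 36.0220 per hr

Final: 36.0220 /hr


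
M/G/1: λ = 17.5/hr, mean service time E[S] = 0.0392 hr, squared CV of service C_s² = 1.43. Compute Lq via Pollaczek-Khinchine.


ρ = λ·E[S] = 17.5·0.0392 = 0.6860
Lq = ρ²(1+C_s²)/(2(1−ρ)) = 0.4706·(1+1.43)/(2·0.3140)
= 0.4706·2.4300/0.6280 = 1.82094

Final: 1.82094


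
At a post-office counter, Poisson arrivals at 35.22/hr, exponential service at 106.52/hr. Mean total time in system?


W = 1/(μ−λ) = 1/(106.52 − 35.22) = 1/71.30 = 0.01403 hr

Final: 0.01403 hr


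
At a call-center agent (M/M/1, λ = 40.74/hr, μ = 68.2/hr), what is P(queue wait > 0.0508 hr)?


ρ = 40.74/68.2 = 0.5974
P(Wq > t) = ρ·e^{−(μ−λ)t} = 0.5974·e^{−1.3950}
= 0.5974·0.247841 = 0.148050

Final: 0.148050


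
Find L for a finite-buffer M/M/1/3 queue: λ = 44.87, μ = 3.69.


ρ = 44.87/3.69 = 12.1599
L = ρ[1 − (K+1)ρ^K + Kρ^(K+1)] / [(1−ρ)(1−ρ^(K+1))]
Numerator: 12.1599·(1 − 4·1797.997610 + 3·21863.456033) = 710130.101789
Denominator: (-11.1599)·(-21862.456033) = 243982.639419
L = 710130.101789/243982.639419 = 2.9106

Final: 2.9106


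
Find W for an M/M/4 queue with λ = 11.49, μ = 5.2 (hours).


a = 2.2096; ρ = 0.5524; P₀ = 0.103435
Lq = P₀·a^c·ρ/(c!(1−ρ)²) = 0.28327
Wq = Lq/λ = 0.28327/11.49 = 0.02465 hr
W = Wq + 1/μ = 0.02465 + 0.19231 = 0.21696 hr

Final: 0.21696 hr


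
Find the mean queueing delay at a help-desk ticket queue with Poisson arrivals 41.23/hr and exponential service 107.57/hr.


ρ = 41.23/107.57 = 0.3833
Wq = ρ/(μ−λ) = 0.3833/(107.57 − 41.23) = 0.3833/66.34 = 0.005778 hr

Final: 0.005778 hr


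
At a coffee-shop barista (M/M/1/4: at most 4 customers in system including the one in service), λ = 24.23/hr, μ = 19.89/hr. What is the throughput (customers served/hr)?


ρ = 1.2182; P_K = (1−ρ)ρ^4/(1−ρ^5) = 0.285555
λ_eff = λ(1 − P_K) = 24.23·(1 − 0.285555) = 24.23·0.714445 = 17.3110 /hr

Final: 17.3110 /hr


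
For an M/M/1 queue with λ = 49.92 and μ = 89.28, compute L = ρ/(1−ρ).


ρ = λ/μ = 49.92/89.28 = 0.5591
L = ρ/(1−ρ) = 0.5591/(1 − 0.5591) = 0.5591/0.4409 = 1.2683

Final: 1.2683


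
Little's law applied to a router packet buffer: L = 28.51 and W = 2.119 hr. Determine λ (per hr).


λ = L/W = 28.51/2.119 = 13.4545 /hr

Final: 13.4545 /hr


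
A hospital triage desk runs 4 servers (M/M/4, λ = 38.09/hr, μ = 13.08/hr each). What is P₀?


a = λ/μ = 38.09/13.08 = 2.9121; ρ = a/c = 0.7280
Σ_{k=0}^{3} a^k/k! (terms k=0..3) = 1.00000 + 2.91208 + 4.24010 + 4.11584 = 12.26802
Tail: a^4/(4!(1−ρ)) = 71.91391/(24·0.2720) = 11.01703
P₀ = 1/(12.26802 + 11.01703) = 1/23.28505 = 0.042946

Final: 0.042946


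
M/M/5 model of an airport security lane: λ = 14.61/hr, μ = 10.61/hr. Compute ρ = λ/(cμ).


ρ = λ/(cμ) = 14.61/(5·10.61) = 14.61/53.05 = 0.2754

Final: 0.2754


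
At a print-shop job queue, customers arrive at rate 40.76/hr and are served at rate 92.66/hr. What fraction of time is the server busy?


ρ = λ/μ = 40.76/92.66 = 0.4399

Final: 0.4399


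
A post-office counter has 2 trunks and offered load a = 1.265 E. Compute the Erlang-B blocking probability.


B(c,a) = (a^c/c!) / Σ_{k=0}^{c} a^k/k!
a^2/2! = 0.800112
Σ terms (k=0..2): 1.00000 + 1.26500 + 0.80011 = 3.065112
B = 0.800112/3.065112 = 0.261039

Final: 0.261039


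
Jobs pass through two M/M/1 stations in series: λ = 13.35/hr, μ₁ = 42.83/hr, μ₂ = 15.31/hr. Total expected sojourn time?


Each node sees arrival rate λ = 13.35/hr (tandem ⇒ throughput preserved).
W₁ = 1/(μ₁−λ) = 1/(42.83−13.35) = 0.03392 hr
W₂ = 1/(μ₂−λ) = 1/(15.31−13.35) = 0.51020 hr
W_total = W₁ + W₂ = 0.03392 + 0.51020 = 0.54413 hr

Final: 0.54413 hr


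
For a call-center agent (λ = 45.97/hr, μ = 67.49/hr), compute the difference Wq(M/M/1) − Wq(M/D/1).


ρ = 45.97/67.49 = 0.6811
Wq(M/M/1) = ρ/(μ−λ) = 0.6811/21.52 = 0.03165 hr
Wq(M/D/1) = ρ/(2(μ−λ)) = 0.01583 hr
Savings = 0.03165 − 0.01583 = 0.01583 hr

Final: 0.01583 hr


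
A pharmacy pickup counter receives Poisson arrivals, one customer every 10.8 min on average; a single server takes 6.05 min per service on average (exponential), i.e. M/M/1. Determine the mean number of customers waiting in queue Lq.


λ = 60/10.8 = 5.5556 /hr
μ = 60/6.05 = 9.9174 /hr
ρ = λ/μ = 5.5556/9.9174 = 0.5602
Lq = ρ²/(1−ρ) = 0.3138/0.4398 = 0.7135

Final: 0.7135


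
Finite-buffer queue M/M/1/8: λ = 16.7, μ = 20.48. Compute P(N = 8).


ρ = λ/μ = 16.7/20.48 = 0.8154
P_K = (1−ρ)ρ^K/(1−ρ^(K+1)) = (0.1846·0.195475)/(1 − 0.159396)
= 0.036079/0.840604 = 0.042920

Final: 0.042920


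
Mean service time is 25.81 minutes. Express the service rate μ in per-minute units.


μ = 1/(service time) in consistent units.
1 minute = 1 min, so μ = 1/25.81 = 0.03874 per minute

Final: 0.03874 /min


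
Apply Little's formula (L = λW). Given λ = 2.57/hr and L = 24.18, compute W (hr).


W = L/λ = 24.18/2.57 = 9.4086 hr

Final: 9.4086 hr


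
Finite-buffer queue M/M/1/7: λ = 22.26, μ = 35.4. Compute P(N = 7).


ρ = λ/μ = 22.26/35.4 = 0.6288
P_K = (1−ρ)ρ^K/(1−ρ^(K+1)) = (0.3712·0.038873)/(1 − 0.024444)
= 0.014429/0.975556 = 0.014791

Final: 0.014791


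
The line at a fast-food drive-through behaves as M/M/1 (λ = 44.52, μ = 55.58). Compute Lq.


ρ = 44.52/55.58 = 0.8010
Lq = ρ²/(1−ρ) = 0.6416/0.1990 = 3.2243

Final: 3.2243


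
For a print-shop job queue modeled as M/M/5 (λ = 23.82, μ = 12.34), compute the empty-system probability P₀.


a = λ/μ = 23.82/12.34 = 1.9303; ρ = a/c = 0.3861
Σ_{k=0}^{4} a^k/k! (terms k=0..4) = 1.00000 + 1.93031 + 1.86304 + 1.19875 + 0.57849 = 6.57059
Tail: a^5/(5!(1−ρ)) = 26.79989/(120·0.6139) = 0.36377
P₀ = 1/(6.57059 + 0.36377) = 1/6.93436 = 0.144209

Final: 0.144209


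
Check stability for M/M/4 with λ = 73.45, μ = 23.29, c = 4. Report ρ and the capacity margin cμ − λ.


Total capacity cμ = 4·23.29 = 93.16/hr
ρ = λ/(cμ) = 73.45/93.16 = 0.7884
Stable ⇔ ρ < 1: YES
Spare capacity = cμ − λ = 93.16 − 73.45 = 19.71/hr

Final: ρ = 0.7884; stable; margin = 19.71/hr


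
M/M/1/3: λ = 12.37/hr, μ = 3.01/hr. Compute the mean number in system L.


ρ = 12.37/3.01 = 4.1096
L = ρ[1 − (K+1)ρ^K + Kρ^(K+1)] / [(1−ρ)(1−ρ^(K+1))]
Numerator: 4.1096·(1 − 4·69.408013 + 3·285.241569) = 2379.859178
Denominator: (-3.1096)·(-284.241569) = 883.887403
L = 2379.859178/883.887403 = 2.6925

Final: 2.6925


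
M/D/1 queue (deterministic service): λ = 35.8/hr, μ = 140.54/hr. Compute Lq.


ρ = 35.8/140.54 = 0.2547
M/D/1: Lq = ρ²/(2(1−ρ)) = 0.06489/(2·0.7453) = 0.04353

Final: 0.04353


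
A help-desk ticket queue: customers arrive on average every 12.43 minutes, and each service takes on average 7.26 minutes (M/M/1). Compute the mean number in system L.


λ = 60/12.43 = 4.8270 /hr
μ = 60/7.26 = 8.2645 /hr
ρ = λ/μ = 4.8270/8.2645 = 0.5841
L = ρ/(1−ρ) = 0.5841/0.4159 = 1.4043

Final: 1.4043


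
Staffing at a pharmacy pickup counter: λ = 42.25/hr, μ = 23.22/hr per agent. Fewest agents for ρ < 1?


Stability requires cμ > λ ⇔ c > λ/μ.
λ/μ = 42.25/23.22 = 1.8196
Minimum integer c = ⌊1.8196⌋ + 1 = 2
Check: 2·23.22 = 46.44 > 42.25, while 1·23.22 = 23.22 ≤ 42.25

Final: 2 servers


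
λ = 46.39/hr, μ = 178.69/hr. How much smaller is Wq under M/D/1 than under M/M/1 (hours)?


ρ = 46.39/178.69 = 0.2596
Wq(M/M/1) = ρ/(μ−λ) = 0.2596/132.30 = 0.001962 hr
Wq(M/D/1) = ρ/(2(μ−λ)) = 0.0009811 hr
Savings = 0.001962 − 0.0009811 = 0.0009811 hr

Final: 0.0009811 hr


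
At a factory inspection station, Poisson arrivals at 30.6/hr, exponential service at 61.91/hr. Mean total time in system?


W = 1/(μ−λ) = 1/(61.91 − 30.6) = 1/31.31 = 0.03194 hr

Final: 0.03194 hr


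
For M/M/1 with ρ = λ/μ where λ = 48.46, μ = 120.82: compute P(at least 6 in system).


ρ = 48.46/120.82 = 0.4011
P(N ≥ n) = ρ^n = 0.4011^6 = 0.004164

Final: 0.004164


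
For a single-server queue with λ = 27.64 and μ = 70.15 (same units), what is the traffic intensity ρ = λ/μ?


ρ = λ/μ = 27.64/70.15 = 0.3940

Final: 0.3940


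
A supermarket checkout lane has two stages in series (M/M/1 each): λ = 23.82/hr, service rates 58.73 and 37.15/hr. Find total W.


Each node sees arrival rate λ = 23.82/hr (tandem ⇒ throughput preserved).
W₁ = 1/(μ₁−λ) = 1/(58.73−23.82) = 0.02865 hr
W₂ = 1/(μ₂−λ) = 1/(37.15−23.82) = 0.07502 hr
W_total = W₁ + W₂ = 0.02865 + 0.07502 = 0.10366 hr

Final: 0.10366 hr


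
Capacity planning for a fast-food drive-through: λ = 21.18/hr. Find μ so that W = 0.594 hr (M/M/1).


W = 1/(μ−λ) ⇒ μ − λ = 1/W = 1/0.594 = 1.6835
μ = λ + 1/W = 21.18 + 1.6835 = 22.8635 per hr

Final: 22.8635 /hr


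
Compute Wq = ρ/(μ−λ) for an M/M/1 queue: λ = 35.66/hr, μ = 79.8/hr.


ρ = 35.66/79.8 = 0.4469
Wq = ρ/(μ−λ) = 0.4469/(79.8 − 35.66) = 0.4469/44.14 = 0.01012 hr

Final: 0.01012 hr


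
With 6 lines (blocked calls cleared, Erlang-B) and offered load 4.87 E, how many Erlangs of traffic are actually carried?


B(6,4.87) = 0.182059 (Erlang-B)
Carried load = a(1 − B) = 4.87·(1 − 0.182059) = 4.87·0.817941 = 3.9834 E

Final: 3.9834 Erlangs


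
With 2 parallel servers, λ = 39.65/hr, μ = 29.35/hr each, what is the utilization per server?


ρ = λ/(cμ) = 39.65/(2·29.35) = 39.65/58.70 = 0.6755

Final: 0.6755


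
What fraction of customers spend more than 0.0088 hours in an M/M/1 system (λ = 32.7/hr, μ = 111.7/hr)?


W ~ Exponential(μ−λ) for M/M/1.
μ − λ = 111.7 − 32.7 = 79.0000
P(W > t) = e^{−(μ−λ)t} = e^{−0.6952} = 0.498975

Final: 0.498975


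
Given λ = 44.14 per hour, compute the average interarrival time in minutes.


Mean interarrival time = 1/λ = 1/44.14 hour = 0.02266 hour
In minutes: 0.02266 × 60 = 1.3593 min

Final: 1.3593 min


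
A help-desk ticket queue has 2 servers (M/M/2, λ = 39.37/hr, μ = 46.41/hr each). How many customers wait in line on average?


a = λ/μ = 0.8483; ρ = a/2 = 0.4242
P₀ = 0.404342
Lq = P₀·a^c·ρ / (c!·(1−ρ)²) = 0.404342·0.71963·0.4242/(2·0.33160)
= 0.18610

Final: 0.18610


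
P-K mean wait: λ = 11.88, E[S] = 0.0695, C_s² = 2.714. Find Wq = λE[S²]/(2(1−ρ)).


ρ = λ·E[S] = 11.88·0.0695 = 0.8257
E[S²] = E[S]²(1+C_s²) = 0.0695²·(1+2.714) = 0.017940
Wq = λ·E[S²]/(2(1−ρ)) = 11.88·0.017940/(2·0.1743) = 0.61122 hr

Final: 0.61122 hr


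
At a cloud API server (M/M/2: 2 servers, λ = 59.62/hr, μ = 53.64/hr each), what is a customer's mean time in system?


a = 1.1115; ρ = 0.5557; P₀ = 0.285560
Lq = P₀·a^c·ρ/(c!(1−ρ)²) = 0.49668
Wq = Lq/λ = 0.49668/59.62 = 0.008331 hr
W = Wq + 1/μ = 0.008331 + 0.01864 = 0.02697 hr

Final: 0.02697 hr


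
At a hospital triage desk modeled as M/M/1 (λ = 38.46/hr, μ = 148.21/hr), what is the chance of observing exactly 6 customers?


ρ = 38.46/148.21 = 0.2595
P_n = (1−ρ)·ρ^n = (1 − 0.2595)·0.2595^6 = 0.7405·0.0003053 = 0.0002261

Final: 0.0002261


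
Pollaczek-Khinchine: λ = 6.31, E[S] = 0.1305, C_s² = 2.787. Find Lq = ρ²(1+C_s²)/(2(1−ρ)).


ρ = λ·E[S] = 6.31·0.1305 = 0.8235
Lq = ρ²(1+C_s²)/(2(1−ρ)) = 0.6781·(1+2.787)/(2·0.1765)
= 0.6781·3.7870/0.3531 = 7.27260

Final: 7.27260


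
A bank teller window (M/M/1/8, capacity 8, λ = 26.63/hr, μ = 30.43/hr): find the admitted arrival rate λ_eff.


ρ = 0.8751; P_K = (1−ρ)ρ^8/(1−ρ^9) = 0.061459
λ_eff = λ(1 − P_K) = 26.63·(1 − 0.061459) = 26.63·0.938541 = 24.9934 /hr

Final: 24.9934 /hr


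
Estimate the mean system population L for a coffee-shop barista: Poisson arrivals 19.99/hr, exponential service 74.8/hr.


ρ = λ/μ = 19.99/74.8 = 0.2672
L = ρ/(1−ρ) = 0.2672/(1 − 0.2672) = 0.2672/0.7328 = 0.3647

Final: 0.3647


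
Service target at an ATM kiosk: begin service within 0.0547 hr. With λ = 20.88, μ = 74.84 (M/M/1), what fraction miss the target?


ρ = 20.88/74.84 = 0.2790
P(Wq > t) = ρ·e^{−(μ−λ)t} = 0.2790·e^{−2.9516}
= 0.2790·0.052255 = 0.014579

Final: 0.014579


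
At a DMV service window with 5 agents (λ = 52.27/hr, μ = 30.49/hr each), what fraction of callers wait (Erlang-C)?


a = λ/μ = 1.7143; ρ = a/5 = 0.3429
P₀ = 0.179495 (from M/M/c formula)
C(c,a) = [a^c/(c!(1−ρ))]·P₀ = [14.80728/(120·0.6571)]·0.179495
= 0.18778·0.179495 = 0.033705

Final: 0.033705


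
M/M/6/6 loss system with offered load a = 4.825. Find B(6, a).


B(c,a) = (a^c/c!) / Σ_{k=0}^{c} a^k/k!
a^6/6! = 17.524733
Σ terms (k=0..6): 1.00000 + 4.82500 + 11.64031 + 18.72150 + 22.58281 + 21.79241 + 17.52473 = 98.086775
B = 17.524733/98.086775 = 0.178666

Final: 0.178666


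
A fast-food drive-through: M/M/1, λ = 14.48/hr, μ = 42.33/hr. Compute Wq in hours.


ρ = 14.48/42.33 = 0.3421
Wq = ρ/(μ−λ) = 0.3421/(42.33 − 14.48) = 0.3421/27.85 = 0.01228 hr

Final: 0.01228 hr


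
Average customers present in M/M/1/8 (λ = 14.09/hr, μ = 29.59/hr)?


ρ = 14.09/29.59 = 0.4762
L = ρ[1 − (K+1)ρ^K + Kρ^(K+1)] / [(1−ρ)(1−ρ^(K+1))]
Numerator: 0.4762·(1 − 9·0.002643 + 8·0.001259) = 0.469641
Denominator: (0.5238)·(0.998741) = 0.523166
L = 0.469641/0.523166 = 0.8977

Final: 0.8977


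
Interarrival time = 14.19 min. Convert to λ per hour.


λ = 1/(interarrival time) in consistent units.
1 hour = 60 min, so λ = 60/14.19 = 4.2283 per hour

Final: 4.2283 /hr


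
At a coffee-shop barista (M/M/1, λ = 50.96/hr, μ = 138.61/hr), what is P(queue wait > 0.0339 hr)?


ρ = 50.96/138.61 = 0.3677
P(Wq > t) = ρ·e^{−(μ−λ)t} = 0.3677·e^{−2.9713}
= 0.3677·0.051235 = 0.018837

Final: 0.018837


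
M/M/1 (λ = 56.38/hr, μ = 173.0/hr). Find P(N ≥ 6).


ρ = 56.38/173.0 = 0.3259
P(N ≥ n) = ρ^n = 0.3259^6 = 0.001198

Final: 0.001198


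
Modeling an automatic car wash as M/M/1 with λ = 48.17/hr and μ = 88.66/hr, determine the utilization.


ρ = λ/μ = 48.17/88.66 = 0.5433

Final: 0.5433


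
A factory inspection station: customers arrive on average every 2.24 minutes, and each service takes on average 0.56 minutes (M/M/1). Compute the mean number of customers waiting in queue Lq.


λ = 60/2.24 = 26.7857 /hr
μ = 60/0.56 = 107.1429 /hr
ρ = λ/μ = 26.7857/107.1429 = 0.2500
Lq = ρ²/(1−ρ) = 0.06250/0.7500 = 0.08333

Final: 0.08333


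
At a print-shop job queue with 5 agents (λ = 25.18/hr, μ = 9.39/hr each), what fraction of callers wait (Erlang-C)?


a = λ/μ = 2.6816; ρ = a/5 = 0.5363
P₀ = 0.066062 (from M/M/c formula)
C(c,a) = [a^c/(c!(1−ρ))]·P₀ = [138.65983/(120·0.4637)]·0.066062
= 2.49199·0.066062 = 0.164626

Final: 0.164626


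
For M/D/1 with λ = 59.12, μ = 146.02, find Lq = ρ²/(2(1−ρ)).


ρ = 59.12/146.02 = 0.4049
M/D/1: Lq = ρ²/(2(1−ρ)) = 0.1639/(2·0.5951) = 0.13772

Final: 0.13772


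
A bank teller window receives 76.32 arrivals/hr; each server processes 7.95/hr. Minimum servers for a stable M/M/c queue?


Stability requires cμ > λ ⇔ c > λ/μ.
λ/μ = 76.32/7.95 = 9.6000
Minimum integer c = ⌊9.6000⌋ + 1 = 10
Check: 10·7.95 = 79.50 > 76.32, while 9·7.95 = 71.55 ≤ 76.32

Final: 10 servers


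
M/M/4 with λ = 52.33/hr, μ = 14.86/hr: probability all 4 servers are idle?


a = λ/μ = 52.33/14.86 = 3.5215; ρ = a/c = 0.8804
Σ_{k=0}^{3} a^k/k! (terms k=0..3) = 1.00000 + 3.52153 + 6.20060 + 7.27854 = 18.00068
Tail: a^4/(4!(1−ρ)) = 153.78986/(24·0.1196) = 53.57050
P₀ = 1/(18.00068 + 53.57050) = 1/71.57118 = 0.013972

Final: 0.013972


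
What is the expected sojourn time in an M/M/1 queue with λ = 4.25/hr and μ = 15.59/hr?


W = 1/(μ−λ) = 1/(15.59 − 4.25) = 1/11.34 = 0.08818 hr

Final: 0.08818 hr


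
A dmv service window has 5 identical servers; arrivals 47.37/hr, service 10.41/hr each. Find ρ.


ρ = λ/(cμ) = 47.37/(5·10.41) = 47.37/52.05 = 0.9101

Final: 0.9101


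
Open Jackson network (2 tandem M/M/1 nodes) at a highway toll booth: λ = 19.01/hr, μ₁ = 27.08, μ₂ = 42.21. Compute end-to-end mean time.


Each node sees arrival rate λ = 19.01/hr (tandem ⇒ throughput preserved).
W₁ = 1/(μ₁−λ) = 1/(27.08−19.01) = 0.12392 hr
W₂ = 1/(μ₂−λ) = 1/(42.21−19.01) = 0.04310 hr
W_total = W₁ + W₂ = 0.12392 + 0.04310 = 0.16702 hr

Final: 0.16702 hr


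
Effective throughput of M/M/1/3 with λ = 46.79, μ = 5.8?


ρ = 8.0672; P_K = (1−ρ)ρ^3/(1−ρ^4) = 0.876249
λ_eff = λ(1 − P_K) = 46.79·(1 − 0.876249) = 46.79·0.123751 = 5.7903 /hr

Final: 5.7903 /hr


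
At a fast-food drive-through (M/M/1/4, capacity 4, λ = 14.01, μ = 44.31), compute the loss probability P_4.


ρ = λ/μ = 14.01/44.31 = 0.3162
P_K = (1−ρ)ρ^K/(1−ρ^(K+1)) = (0.6838·0.009994)/(1 − 0.003160)
= 0.006834/0.996840 = 0.006856

Final: 0.006856


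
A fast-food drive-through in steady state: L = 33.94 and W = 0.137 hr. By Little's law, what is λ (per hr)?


λ = L/W = 33.94/0.137 = 247.7372 /hr

Final: 247.7372 /hr


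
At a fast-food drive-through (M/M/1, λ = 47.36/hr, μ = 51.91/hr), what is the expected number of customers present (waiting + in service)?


ρ = λ/μ = 47.36/51.91 = 0.9123
L = ρ/(1−ρ) = 0.9123/(1 − 0.9123) = 0.9123/0.08765 = 10.4088

Final: 10.4088


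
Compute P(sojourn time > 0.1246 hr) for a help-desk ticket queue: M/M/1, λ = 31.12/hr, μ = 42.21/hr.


W ~ Exponential(μ−λ) for M/M/1.
μ − λ = 42.21 − 31.12 = 11.0900
P(W > t) = e^{−(μ−λ)t} = e^{−1.3818} = 0.251123

Final: 0.251123


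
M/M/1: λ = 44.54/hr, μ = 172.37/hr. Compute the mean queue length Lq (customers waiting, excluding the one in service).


ρ = 44.54/172.37 = 0.2584
Lq = ρ²/(1−ρ) = 0.06677/0.7416 = 0.09003

Final: 0.09003


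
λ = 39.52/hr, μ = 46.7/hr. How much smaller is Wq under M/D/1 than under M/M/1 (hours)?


ρ = 39.52/46.7 = 0.8463
Wq(M/M/1) = ρ/(μ−λ) = 0.8463/7.18 = 0.11786 hr
Wq(M/D/1) = ρ/(2(μ−λ)) = 0.05893 hr
Savings = 0.11786 − 0.05893 = 0.05893 hr

Final: 0.05893 hr


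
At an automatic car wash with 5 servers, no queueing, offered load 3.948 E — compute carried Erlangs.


B(5,3.948) = 0.194413 (Erlang-B)
Carried load = a(1 − B) = 3.948·(1 − 0.194413) = 3.948·0.805587 = 3.1805 E

Final: 3.1805 Erlangs


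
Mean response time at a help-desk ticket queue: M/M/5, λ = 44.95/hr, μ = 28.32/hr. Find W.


a = 1.5872; ρ = 0.3174; P₀ = 0.204052
Lq = P₀·a^c·ρ/(c!(1−ρ)²) = 0.01167
Wq = Lq/λ = 0.01167/44.95 = 0.0002597 hr
W = Wq + 1/μ = 0.0002597 + 0.03531 = 0.03557 hr

Final: 0.03557 hr


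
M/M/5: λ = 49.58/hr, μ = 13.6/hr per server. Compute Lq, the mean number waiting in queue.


a = λ/μ = 3.6456; ρ = a/5 = 0.7291
P₀ = 0.021489
Lq = P₀·a^c·ρ / (c!·(1−ρ)²) = 0.021489·643.92913·0.7291/(120·0.07338)
= 1.14581

Final: 1.14581


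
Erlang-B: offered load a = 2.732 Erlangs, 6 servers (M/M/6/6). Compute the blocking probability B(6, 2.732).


B(c,a) = (a^c/c!) / Σ_{k=0}^{c} a^k/k!
a^6/6! = 0.577500
Σ terms (k=0..6): 1.00000 + 2.73200 + 3.73191 + 3.39853 + 2.32119 + 1.26830 + 0.57750 = 15.029435
B = 0.577500/15.029435 = 0.038425

Final: 0.038425


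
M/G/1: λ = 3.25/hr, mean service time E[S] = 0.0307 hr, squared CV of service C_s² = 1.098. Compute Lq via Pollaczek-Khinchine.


ρ = λ·E[S] = 3.25·0.0307 = 0.09978
Lq = ρ²(1+C_s²)/(2(1−ρ)) = 0.009955·(1+1.098)/(2·0.9002)
= 0.009955·2.0980/1.8005 = 0.01160

Final: 0.01160


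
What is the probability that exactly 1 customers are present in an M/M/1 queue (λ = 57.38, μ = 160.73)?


ρ = 57.38/160.73 = 0.3570
P_n = (1−ρ)·ρ^n = (1 − 0.3570)·0.3570^1 = 0.6430·0.356996 = 0.229550

Final: 0.229550


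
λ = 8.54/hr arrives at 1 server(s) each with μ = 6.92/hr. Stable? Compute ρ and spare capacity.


Total capacity cμ = 1·6.92 = 6.92/hr
ρ = λ/(cμ) = 8.54/6.92 = 1.2341
Stable ⇔ ρ < 1: NO
Spare capacity = cμ − λ = 6.92 − 8.54 = -1.62/hr

Final: ρ = 1.2341; unstable; margin = -1.62/hr


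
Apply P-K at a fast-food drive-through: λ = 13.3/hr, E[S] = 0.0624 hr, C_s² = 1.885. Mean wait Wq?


ρ = λ·E[S] = 13.3·0.0624 = 0.8299
E[S²] = E[S]²(1+C_s²) = 0.0624²·(1+1.885) = 0.011233
Wq = λ·E[S²]/(2(1−ρ)) = 13.3·0.011233/(2·0.1701) = 0.43922 hr

Final: 0.43922 hr


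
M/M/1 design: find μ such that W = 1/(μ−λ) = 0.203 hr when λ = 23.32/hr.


W = 1/(μ−λ) ⇒ μ − λ = 1/W = 1/0.203 = 4.9261
μ = λ + 1/W = 23.32 + 4.9261 = 28.2461 per hr

Final: 28.2461 /hr


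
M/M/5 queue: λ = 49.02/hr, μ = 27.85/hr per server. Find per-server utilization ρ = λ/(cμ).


ρ = λ/(cμ) = 49.02/(5·27.85) = 49.02/139.25 = 0.3520

Final: 0.3520


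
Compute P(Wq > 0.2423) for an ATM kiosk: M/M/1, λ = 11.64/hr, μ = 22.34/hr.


ρ = 11.64/22.34 = 0.5210
P(Wq > t) = ρ·e^{−(μ−λ)t} = 0.5210·e^{−2.5926}
= 0.5210·0.074824 = 0.038986

Final: 0.038986


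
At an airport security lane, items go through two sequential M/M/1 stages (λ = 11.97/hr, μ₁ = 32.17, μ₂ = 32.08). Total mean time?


Each node sees arrival rate λ = 11.97/hr (tandem ⇒ throughput preserved).
W₁ = 1/(μ₁−λ) = 1/(32.17−11.97) = 0.04950 hr
W₂ = 1/(μ₂−λ) = 1/(32.08−11.97) = 0.04973 hr
W_total = W₁ + W₂ = 0.04950 + 0.04973 = 0.09923 hr

Final: 0.09923 hr


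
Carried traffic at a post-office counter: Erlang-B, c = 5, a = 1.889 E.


B(5,1.889) = 0.030706 (Erlang-B)
Carried load = a(1 − B) = 1.889·(1 − 0.030706) = 1.889·0.969294 = 1.8310 E

Final: 1.8310 Erlangs


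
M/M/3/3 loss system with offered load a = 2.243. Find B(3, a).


B(c,a) = (a^c/c!) / Σ_{k=0}^{c} a^k/k!
a^3/3! = 1.880774
Σ terms (k=0..3): 1.00000 + 2.24300 + 2.51552 + 1.88077 = 7.639298
B = 1.880774/7.639298 = 0.246197

Final: 0.246197


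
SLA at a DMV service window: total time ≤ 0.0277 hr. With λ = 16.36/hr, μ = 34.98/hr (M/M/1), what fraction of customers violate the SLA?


W ~ Exponential(μ−λ) for M/M/1.
μ − λ = 34.98 − 16.36 = 18.6200
P(W > t) = e^{−(μ−λ)t} = e^{−0.5158} = 0.597038

Final: 0.597038


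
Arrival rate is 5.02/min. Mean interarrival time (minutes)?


Mean interarrival time = 1/λ = 1/5.02 minute = 0.19920 minute
In minutes: 0.19920 × 1 = 0.1992 min

Final: 0.1992 min


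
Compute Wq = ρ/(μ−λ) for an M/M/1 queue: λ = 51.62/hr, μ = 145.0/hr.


ρ = 51.62/145.0 = 0.3560
Wq = ρ/(μ−λ) = 0.3560/(145.0 − 51.62) = 0.3560/93.38 = 0.003812 hr

Final: 0.003812 hr


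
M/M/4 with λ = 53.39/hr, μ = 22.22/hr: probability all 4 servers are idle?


a = λ/μ = 53.39/22.22 = 2.4028; ρ = a/c = 0.6007
Σ_{k=0}^{3} a^k/k! (terms k=0..3) = 1.00000 + 2.40279 + 2.88670 + 2.31205 = 8.60154
Tail: a^4/(4!(1−ρ)) = 33.33216/(24·0.3993) = 3.47817
P₀ = 1/(8.60154 + 3.47817) = 1/12.07970 = 0.082783

Final: 0.082783


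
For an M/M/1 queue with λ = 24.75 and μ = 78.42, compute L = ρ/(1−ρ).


ρ = λ/μ = 24.75/78.42 = 0.3156
L = ρ/(1−ρ) = 0.3156/(1 − 0.3156) = 0.3156/0.6844 = 0.4612

Final: 0.4612


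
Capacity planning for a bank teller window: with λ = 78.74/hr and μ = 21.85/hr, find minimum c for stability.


Stability requires cμ > λ ⇔ c > λ/μ.
λ/μ = 78.74/21.85 = 3.6037
Minimum integer c = ⌊3.6037⌋ + 1 = 4
Check: 4·21.85 = 87.40 > 78.74, while 3·21.85 = 65.55 ≤ 78.74

Final: 4 servers


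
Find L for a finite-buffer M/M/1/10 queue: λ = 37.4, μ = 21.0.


ρ = 37.4/21.0 = 1.7810
L = ρ[1 − (K+1)ρ^K + Kρ^(K+1)] / [(1−ρ)(1−ρ^(K+1))]
Numerator: 1.7810·(1 − 11·321.013336 + 10·571.709465) = 3894.850165
Denominator: (-0.7810)·(-570.709465) = 445.696915
L = 3894.850165/445.696915 = 8.7388

Final: 8.7388


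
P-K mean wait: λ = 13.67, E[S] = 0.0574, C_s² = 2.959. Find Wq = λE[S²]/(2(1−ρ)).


ρ = λ·E[S] = 13.67·0.0574 = 0.7847
E[S²] = E[S]²(1+C_s²) = 0.0574²·(1+2.959) = 0.013044
Wq = λ·E[S²]/(2(1−ρ)) = 13.67·0.013044/(2·0.2153) = 0.41402 hr

Final: 0.41402 hr


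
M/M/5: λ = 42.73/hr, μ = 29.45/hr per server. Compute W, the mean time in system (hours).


a = 1.4509; ρ = 0.2902; P₀ = 0.234040
Lq = P₀·a^c·ρ/(c!(1−ρ)²) = 0.007223
Wq = Lq/λ = 0.007223/42.73 = 0.0001690 hr
W = Wq + 1/μ = 0.0001690 + 0.03396 = 0.03412 hr

Final: 0.03412 hr
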